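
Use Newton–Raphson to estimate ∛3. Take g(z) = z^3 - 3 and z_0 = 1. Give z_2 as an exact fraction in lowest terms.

g'(z) = 3z^2.
g(1) = -2, g'(1) = 3, so z_1 = 1 - (-2)/3 = 5/3.
g(5/3) = 44/27, g'(5/3) = 25/3, so z_2 = (5/3) - (44/27)/(25/3) = 331/225.

331/225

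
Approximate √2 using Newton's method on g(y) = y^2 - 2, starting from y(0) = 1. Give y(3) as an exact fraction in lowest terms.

g'(y) = 2y.
g(1) = -1, g'(1) = 2, so y(1) = 1 - (-1)/2 = 3/2.
g(3/2) = 1/4, g'(3/2) = 3, so y(2) = (3/2) - (1/4)/3 = 17/12.
g(17/12) = 1/144, g'(17/12) = 17/6, so y(3) = (17/12) - (1/144)/(17/6) = 577/408.

577/408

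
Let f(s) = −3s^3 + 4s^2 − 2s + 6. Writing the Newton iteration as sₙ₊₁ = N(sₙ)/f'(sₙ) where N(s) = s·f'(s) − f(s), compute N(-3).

f'(s) = −9s^2 + 8s − 2.
N(s) = s·f'(s) − f(s) = s·(−9s^2 + 8s − 2) − (−3s^3 + 4s^2 − 2s + 6) = −6s^3 + 4s^2 − 6.
N(-3) = 192.

192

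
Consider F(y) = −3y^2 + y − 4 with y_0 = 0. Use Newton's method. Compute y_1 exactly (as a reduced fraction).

F'(y) = −6y + 1.
F(0) = −4, F'(0) = 1, so y_1 = 0 − (−4)/1 = 4.

4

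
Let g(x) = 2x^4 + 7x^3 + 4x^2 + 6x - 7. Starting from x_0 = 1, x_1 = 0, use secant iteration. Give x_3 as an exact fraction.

g(1) = 12, g(0) = -7. x_2 = 0 - (-7)·(0 - 1)/((-7) - 12) = 7/19.
g(0) = -7, g(7/19) = -502992/130321. x_3 = (7/19) - (-502992/130321)·((7/19) - 0)/((-502992/130321) - (-7)) = 48013/58465.

48013/58465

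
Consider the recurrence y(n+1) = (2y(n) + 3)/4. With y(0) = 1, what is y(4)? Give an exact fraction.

y(1) = (2·1 + 3)/4 = 5/4.
y(2) = (2·(5/4) + 3)/4 = 11/8.
y(3) = (2·(11/8) + 3)/4 = 23/16.
y(4) = (2·(23/16) + 3)/4 = 47/32.

47/32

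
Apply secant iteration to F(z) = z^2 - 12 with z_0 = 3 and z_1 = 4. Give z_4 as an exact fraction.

724/209

F(3) = -3, F(4) = 4. z_2 = 4 - 4·(4 - 3)/(4 - (-3)) = 24/7.
F(4) = 4, F(24/7) = -12/49. z_3 = (24/7) - (-12/49)·((24/7) - 4)/((-12/49) - 4) = 45/13.
F(24/7) = -12/49, F(45/13) = -3/169. z_4 = (45/13) - (-3/169)·((45/13) - (24/7))/((-3/169) - (-12/49)) = 724/209.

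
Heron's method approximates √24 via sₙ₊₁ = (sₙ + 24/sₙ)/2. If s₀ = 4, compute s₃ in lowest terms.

4801/980

s₁ = (4 + 24/4)/2 = 5.
s₂ = (5 + 24/5)/2 = 49/10.
s₃ = (49/10 + 24/(49/10))/2 = 4801/980.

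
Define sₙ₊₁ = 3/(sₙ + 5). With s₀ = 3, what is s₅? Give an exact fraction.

3972/7337

s₁ = 3/(3 + 5) = 3/8.
s₂ = 3/(3/8 + 5) = 24/43.
s₃ = 3/(24/43 + 5) = 129/239.
s₄ = 3/(129/239 + 5) = 717/1324.
s₅ = 3/(717/1324 + 5) = 3972/7337.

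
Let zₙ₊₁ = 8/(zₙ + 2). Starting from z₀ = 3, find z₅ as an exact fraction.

148/75

z₁ = 8/(3 + 2) = 8/5.
z₂ = 8/(8/5 + 2) = 20/9.
z₃ = 8/(20/9 + 2) = 36/19.
z₄ = 8/(36/19 + 2) = 76/37.
z₅ = 8/(76/37 + 2) = 148/75.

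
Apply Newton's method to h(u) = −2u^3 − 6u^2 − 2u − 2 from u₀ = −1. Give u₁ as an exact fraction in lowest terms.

h'(u) = −6u^2 − 12u − 2.
h(−1) = −4, h'(−1) = 4, so u₁ = (−1) − (−4)/4 = 0.

0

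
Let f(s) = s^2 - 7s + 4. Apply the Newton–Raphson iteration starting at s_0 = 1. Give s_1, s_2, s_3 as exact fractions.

s_1 = 3/5, s_2 = 91/145, s_3 = 75819/120785

f'(s) = 2s - 7.
f(1) = -2, f'(1) = -5, so s_1 = 1 - (-2)/(-5) = 3/5.
f(3/5) = 4/25, f'(3/5) = -29/5, so s_2 = (3/5) - (4/25)/(-29/5) = 91/145.
f(91/145) = 16/21025, f'(91/145) = -833/145, so s_3 = (91/145) - (16/21025)/(-833/145) = 75819/120785.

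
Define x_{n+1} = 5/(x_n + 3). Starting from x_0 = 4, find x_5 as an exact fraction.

x_1 = 5/(4 + 3) = 5/7.
x_2 = 5/(5/7 + 3) = 35/26.
x_3 = 5/(35/26 + 3) = 130/113.
x_4 = 5/(130/113 + 3) = 565/469.
x_5 = 5/(565/469 + 3) = 2345/1972.

2345/1972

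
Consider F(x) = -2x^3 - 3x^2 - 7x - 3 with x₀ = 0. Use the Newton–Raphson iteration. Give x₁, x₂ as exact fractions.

x₁ = -3/7, x₂ = -948/1897

F'(x) = -6x^2 - 6x - 7.
F(0) = -3, F'(0) = -7, so x₁ = 0 - (-3)/(-7) = -3/7.
F(-3/7) = -135/343, F'(-3/7) = -271/49, so x₂ = (-3/7) - (-135/343)/(-271/49) = -948/1897.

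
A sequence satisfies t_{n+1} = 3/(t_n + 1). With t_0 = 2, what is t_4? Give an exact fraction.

15/11

t_1 = 3/(2 + 1) = 1.
t_2 = 3/(1 + 1) = 3/2.
t_3 = 3/(3/2 + 1) = 6/5.
t_4 = 3/(6/5 + 1) = 15/11.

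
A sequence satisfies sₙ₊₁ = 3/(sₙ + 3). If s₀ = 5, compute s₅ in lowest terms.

s₁ = 3/(5 + 3) = 3/8.
s₂ = 3/(3/8 + 3) = 8/9.
s₃ = 3/(8/9 + 3) = 27/35.
s₄ = 3/(27/35 + 3) = 35/44.
s₅ = 3/(35/44 + 3) = 132/167.

132/167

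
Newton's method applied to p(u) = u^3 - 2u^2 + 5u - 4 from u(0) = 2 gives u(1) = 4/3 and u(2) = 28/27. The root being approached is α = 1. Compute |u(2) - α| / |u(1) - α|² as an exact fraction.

1/3

u(1) - α = 4/3 - 1 = 1/3, so |u(1) - α| = 1/3.
u(2) - α = 28/27 - 1 = 1/27, so |u(2) - α| = 1/27.
|u(1) - α|² = 1/9.
Ratio = (1/27) / (1/9) = 1/3.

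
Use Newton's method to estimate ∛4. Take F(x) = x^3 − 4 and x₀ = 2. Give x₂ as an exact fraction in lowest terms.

358/225

F'(x) = 3x^2.
F(2) = 4, F'(2) = 12, so x₁ = 2 − 4/12 = 5/3.
F(5/3) = 17/27, F'(5/3) = 25/3, so x₂ = (5/3) − (17/27)/(25/3) = 358/225.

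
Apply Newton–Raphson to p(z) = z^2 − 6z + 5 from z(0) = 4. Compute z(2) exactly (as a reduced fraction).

101/20

p'(z) = 2z − 6.
p(4) = −3, p'(4) = 2, so z(1) = 4 − (−3)/2 = 11/2.
p(11/2) = 9/4, p'(11/2) = 5, so z(2) = (11/2) − (9/4)/5 = 101/20.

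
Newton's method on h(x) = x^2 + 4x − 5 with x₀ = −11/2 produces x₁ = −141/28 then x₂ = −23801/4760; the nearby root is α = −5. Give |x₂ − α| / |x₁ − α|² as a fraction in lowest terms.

14/85

x₁ − α = −141/28 − (−5) = −141/28 + 5 = −1/28, so |x₁ − α| = 1/28.
x₂ − α = −23801/4760 − (−5) = −23801/4760 + 5 = −1/4760, so |x₂ − α| = 1/4760.
|x₁ − α|² = 1/784.
Ratio = (1/4760) / (1/784) = 14/85.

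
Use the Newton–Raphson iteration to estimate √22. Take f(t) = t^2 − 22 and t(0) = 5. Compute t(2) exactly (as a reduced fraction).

4409/940

f'(t) = 2t.
f(5) = 3, f'(5) = 10, so t(1) = 5 − 3/10 = 47/10.
f(47/10) = 9/100, f'(47/10) = 47/5, so t(2) = (47/10) − (9/100)/(47/5) = 4409/940.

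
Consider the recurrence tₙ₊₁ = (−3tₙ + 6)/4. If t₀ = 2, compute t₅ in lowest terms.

t₁ = (−3·2 + 6)/4 = 0.
t₂ = (−3·0 + 6)/4 = 3/2.
t₃ = (−3·(3/2) + 6)/4 = 3/8.
t₄ = (−3·(3/8) + 6)/4 = 39/32.
t₅ = (−3·(39/32) + 6)/4 = 75/128.

75/128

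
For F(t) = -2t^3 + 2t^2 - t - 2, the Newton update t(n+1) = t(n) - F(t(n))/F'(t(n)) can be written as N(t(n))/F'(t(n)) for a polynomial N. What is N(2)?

F'(t) = -6t^2 + 4t - 1.
N(t) = t·F'(t) - F(t) = t·(-6t^2 + 4t - 1) - (-2t^3 + 2t^2 - t - 2) = -4t^3 + 2t^2 + 2.
N(2) = -22.

-22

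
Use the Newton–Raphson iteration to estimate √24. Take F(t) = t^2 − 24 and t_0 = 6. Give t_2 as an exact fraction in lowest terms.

49/10

F'(t) = 2t.
F(6) = 12, F'(6) = 12, so t_1 = 6 − 12/12 = 5.
F(5) = 1, F'(5) = 10, so t_2 = 5 − 1/10 = 49/10.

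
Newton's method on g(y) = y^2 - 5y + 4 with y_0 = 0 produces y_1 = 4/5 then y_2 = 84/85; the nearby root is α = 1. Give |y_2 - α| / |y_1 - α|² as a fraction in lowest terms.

5/17

y_1 - α = 4/5 - 1 = -1/5, so |y_1 - α| = 1/5.
y_2 - α = 84/85 - 1 = -1/85, so |y_2 - α| = 1/85.
|y_1 - α|² = 1/25.
Ratio = (1/85) / (1/25) = 5/17.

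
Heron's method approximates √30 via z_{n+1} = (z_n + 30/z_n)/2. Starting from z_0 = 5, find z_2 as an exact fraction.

z_1 = (5 + 30/5)/2 = 11/2.
z_2 = (11/2 + 30/(11/2))/2 = 241/44.

241/44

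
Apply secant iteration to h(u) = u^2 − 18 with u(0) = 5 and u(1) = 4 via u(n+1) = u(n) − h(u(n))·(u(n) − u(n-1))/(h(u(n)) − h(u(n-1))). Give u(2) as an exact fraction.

38/9

h(5) = 7, h(4) = −2. u(2) = 4 − (−2)·(4 − 5)/((−2) − 7) = 38/9.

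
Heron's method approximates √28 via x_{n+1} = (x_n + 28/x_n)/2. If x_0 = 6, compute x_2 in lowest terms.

127/24

x_1 = (6 + 28/6)/2 = 16/3.
x_2 = (16/3 + 28/(16/3))/2 = 127/24.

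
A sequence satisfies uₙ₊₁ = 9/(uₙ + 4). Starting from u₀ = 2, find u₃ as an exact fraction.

99/62

u₁ = 9/(2 + 4) = 3/2.
u₂ = 9/(3/2 + 4) = 18/11.
u₃ = 9/(18/11 + 4) = 99/62.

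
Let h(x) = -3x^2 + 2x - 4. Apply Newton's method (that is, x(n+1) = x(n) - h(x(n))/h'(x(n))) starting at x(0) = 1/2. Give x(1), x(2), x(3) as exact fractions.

x(1) = -13/4, x(2) = -443/344, x(3) = -115403/1151024

h'(x) = -6x + 2.
h(1/2) = -15/4, h'(1/2) = -1, so x(1) = (1/2) - (-15/4)/(-1) = -13/4.
h(-13/4) = -675/16, h'(-13/4) = 43/2, so x(2) = (-13/4) - (-675/16)/(43/2) = -443/344.
h(-443/344) = -1366875/118336, h'(-443/344) = 1673/172, so x(3) = (-443/344) - (-1366875/118336)/(1673/172) = -115403/1151024.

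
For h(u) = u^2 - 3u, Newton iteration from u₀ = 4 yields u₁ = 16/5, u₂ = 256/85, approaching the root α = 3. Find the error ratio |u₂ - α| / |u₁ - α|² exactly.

5/17

u₁ - α = 16/5 - 3 = 1/5, so |u₁ - α| = 1/5.
u₂ - α = 256/85 - 3 = 1/85, so |u₂ - α| = 1/85.
|u₁ - α|² = 1/25.
Ratio = (1/85) / (1/25) = 5/17.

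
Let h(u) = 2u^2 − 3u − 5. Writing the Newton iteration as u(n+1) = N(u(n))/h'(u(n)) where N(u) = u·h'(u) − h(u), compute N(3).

h'(u) = 4u − 3.
N(u) = u·h'(u) − h(u) = u·(4u − 3) − (2u^2 − 3u − 5) = 2u^2 + 5.
N(3) = 23.

23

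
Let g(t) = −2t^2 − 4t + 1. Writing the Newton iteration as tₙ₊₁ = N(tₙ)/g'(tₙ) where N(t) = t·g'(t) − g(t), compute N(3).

g'(t) = −4t − 4.
N(t) = t·g'(t) − g(t) = t·(−4t − 4) − (−2t^2 − 4t + 1) = −2t^2 − 1.
N(3) = −19.

−19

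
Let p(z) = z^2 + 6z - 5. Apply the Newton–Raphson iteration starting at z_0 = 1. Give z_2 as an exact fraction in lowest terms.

89/120

p'(z) = 2z + 6.
p(1) = 2, p'(1) = 8, so z_1 = 1 - 2/8 = 3/4.
p(3/4) = 1/16, p'(3/4) = 15/2, so z_2 = (3/4) - (1/16)/(15/2) = 89/120.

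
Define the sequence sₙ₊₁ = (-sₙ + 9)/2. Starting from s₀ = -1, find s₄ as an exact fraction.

11/4

s₁ = (-(-1) + 9)/2 = 5.
s₂ = (-5 + 9)/2 = 2.
s₃ = (-2 + 9)/2 = 7/2.
s₄ = (-(7/2) + 9)/2 = 11/4.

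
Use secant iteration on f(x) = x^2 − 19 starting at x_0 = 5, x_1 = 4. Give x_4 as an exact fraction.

1421/326

f(5) = 6, f(4) = −3. x_2 = 4 − (−3)·(4 − 5)/((−3) − 6) = 13/3.
f(4) = −3, f(13/3) = −2/9. x_3 = (13/3) − (−2/9)·((13/3) − 4)/((−2/9) − (−3)) = 109/25.
f(13/3) = −2/9, f(109/25) = 6/625. x_4 = (109/25) − (6/625)·((109/25) − (13/3))/((6/625) − (−2/9)) = 1421/326.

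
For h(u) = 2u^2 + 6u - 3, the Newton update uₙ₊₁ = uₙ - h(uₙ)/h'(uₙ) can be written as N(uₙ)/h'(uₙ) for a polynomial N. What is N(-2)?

h'(u) = 4u + 6.
N(u) = u·h'(u) - h(u) = u·(4u + 6) - (2u^2 + 6u - 3) = 2u^2 + 3.
N(-2) = 11.

11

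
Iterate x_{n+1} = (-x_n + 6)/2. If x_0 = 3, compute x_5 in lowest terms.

x_1 = (-3 + 6)/2 = 3/2.
x_2 = (-(3/2) + 6)/2 = 9/4.
x_3 = (-(9/4) + 6)/2 = 15/8.
x_4 = (-(15/8) + 6)/2 = 33/16.
x_5 = (-(33/16) + 6)/2 = 63/32.

63/32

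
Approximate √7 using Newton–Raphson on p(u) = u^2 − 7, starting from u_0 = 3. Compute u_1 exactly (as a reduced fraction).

8/3

p'(u) = 2u.
p(3) = 2, p'(3) = 6, so u_1 = 3 − 2/6 = 8/3.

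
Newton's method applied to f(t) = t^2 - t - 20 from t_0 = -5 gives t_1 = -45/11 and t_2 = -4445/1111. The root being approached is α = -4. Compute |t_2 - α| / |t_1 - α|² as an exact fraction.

t_1 - α = -45/11 - (-4) = -45/11 + 4 = -1/11, so |t_1 - α| = 1/11.
t_2 - α = -4445/1111 - (-4) = -4445/1111 + 4 = -1/1111, so |t_2 - α| = 1/1111.
|t_1 - α|² = 1/121.
Ratio = (1/1111) / (1/121) = 11/101.

11/101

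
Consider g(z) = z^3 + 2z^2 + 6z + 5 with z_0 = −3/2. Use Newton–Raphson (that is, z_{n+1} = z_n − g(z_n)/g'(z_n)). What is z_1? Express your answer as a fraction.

g'(z) = 3z^2 + 4z + 6.
g(−3/2) = −23/8, g'(−3/2) = 27/4, so z_1 = (−3/2) − (−23/8)/(27/4) = −29/27.

−29/27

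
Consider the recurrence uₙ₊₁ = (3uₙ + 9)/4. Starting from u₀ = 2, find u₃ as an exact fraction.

u₁ = (3·2 + 9)/4 = 15/4.
u₂ = (3·(15/4) + 9)/4 = 81/16.
u₃ = (3·(81/16) + 9)/4 = 387/64.

387/64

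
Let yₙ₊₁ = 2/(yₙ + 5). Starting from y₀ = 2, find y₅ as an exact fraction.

y₁ = 2/(2 + 5) = 2/7.
y₂ = 2/(2/7 + 5) = 14/37.
y₃ = 2/(14/37 + 5) = 74/199.
y₄ = 2/(74/199 + 5) = 398/1069.
y₅ = 2/(398/1069 + 5) = 2138/5743.

2138/5743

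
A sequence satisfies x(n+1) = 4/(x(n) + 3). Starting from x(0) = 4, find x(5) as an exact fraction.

x(1) = 4/(4 + 3) = 4/7.
x(2) = 4/(4/7 + 3) = 28/25.
x(3) = 4/(28/25 + 3) = 100/103.
x(4) = 4/(100/103 + 3) = 412/409.
x(5) = 4/(412/409 + 3) = 1636/1639.

1636/1639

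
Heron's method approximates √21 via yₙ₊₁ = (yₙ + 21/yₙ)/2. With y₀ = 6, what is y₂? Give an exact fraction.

y₁ = (6 + 21/6)/2 = 19/4.
y₂ = (19/4 + 21/(19/4))/2 = 697/152.

697/152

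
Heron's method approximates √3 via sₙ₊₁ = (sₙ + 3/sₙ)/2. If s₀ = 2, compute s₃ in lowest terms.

18817/10864

s₁ = (2 + 3/2)/2 = 7/4.
s₂ = (7/4 + 3/(7/4))/2 = 97/56.
s₃ = (97/56 + 3/(97/56))/2 = 18817/10864.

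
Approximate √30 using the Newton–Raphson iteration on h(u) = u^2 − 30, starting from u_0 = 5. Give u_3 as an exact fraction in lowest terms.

116161/21208

h'(u) = 2u.
h(5) = −5, h'(5) = 10, so u_1 = 5 − (−5)/10 = 11/2.
h(11/2) = 1/4, h'(11/2) = 11, so u_2 = (11/2) − (1/4)/11 = 241/44.
h(241/44) = 1/1936, h'(241/44) = 241/22, so u_3 = (241/44) − (1/1936)/(241/22) = 116161/21208.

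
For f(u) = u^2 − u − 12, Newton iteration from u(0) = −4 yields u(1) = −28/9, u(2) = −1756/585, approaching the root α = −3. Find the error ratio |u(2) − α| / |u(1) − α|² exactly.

u(1) − α = −28/9 − (−3) = −28/9 + 3 = −1/9, so |u(1) − α| = 1/9.
u(2) − α = −1756/585 − (−3) = −1756/585 + 3 = −1/585, so |u(2) − α| = 1/585.
|u(1) − α|² = 1/81.
Ratio = (1/585) / (1/81) = 9/65.

9/65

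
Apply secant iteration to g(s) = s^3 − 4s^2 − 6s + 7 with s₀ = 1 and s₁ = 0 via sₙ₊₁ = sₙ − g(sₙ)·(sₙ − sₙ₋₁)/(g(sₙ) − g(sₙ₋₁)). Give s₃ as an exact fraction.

567/689

g(1) = −2, g(0) = 7. s₂ = 0 − 7·(0 − 1)/(7 − (−2)) = 7/9.
g(0) = 7, g(7/9) = 280/729. s₃ = (7/9) − (280/729)·((7/9) − 0)/((280/729) − 7) = 567/689.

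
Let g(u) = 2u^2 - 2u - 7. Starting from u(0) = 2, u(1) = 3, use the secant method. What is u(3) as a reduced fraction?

17/7

g(2) = -3, g(3) = 5. u(2) = 3 - 5·(3 - 2)/(5 - (-3)) = 19/8.
g(3) = 5, g(19/8) = -15/32. u(3) = (19/8) - (-15/32)·((19/8) - 3)/((-15/32) - 5) = 17/7.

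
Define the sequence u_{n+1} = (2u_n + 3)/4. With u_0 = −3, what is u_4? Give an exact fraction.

u_1 = (2·(−3) + 3)/4 = −3/4.
u_2 = (2·(−3/4) + 3)/4 = 3/8.
u_3 = (2·(3/8) + 3)/4 = 15/16.
u_4 = (2·(15/16) + 3)/4 = 39/32.

39/32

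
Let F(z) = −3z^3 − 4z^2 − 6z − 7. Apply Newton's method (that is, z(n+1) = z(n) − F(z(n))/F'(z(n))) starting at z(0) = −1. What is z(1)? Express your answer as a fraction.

F'(z) = −9z^2 − 8z − 6.
F(−1) = −2, F'(−1) = −7, so z(1) = (−1) − (−2)/(−7) = −9/7.

−9/7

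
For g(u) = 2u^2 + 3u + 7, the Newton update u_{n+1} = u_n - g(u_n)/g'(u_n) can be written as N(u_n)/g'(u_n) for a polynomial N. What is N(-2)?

1

g'(u) = 4u + 3.
N(u) = u·g'(u) - g(u) = u·(4u + 3) - (2u^2 + 3u + 7) = 2u^2 - 7.
N(-2) = 1.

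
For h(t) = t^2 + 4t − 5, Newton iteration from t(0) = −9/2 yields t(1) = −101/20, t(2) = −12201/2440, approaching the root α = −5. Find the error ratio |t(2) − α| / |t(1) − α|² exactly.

t(1) − α = −101/20 − (−5) = −101/20 + 5 = −1/20, so |t(1) − α| = 1/20.
t(2) − α = −12201/2440 − (−5) = −12201/2440 + 5 = −1/2440, so |t(2) − α| = 1/2440.
|t(1) − α|² = 1/400.
Ratio = (1/2440) / (1/400) = 10/61.

10/61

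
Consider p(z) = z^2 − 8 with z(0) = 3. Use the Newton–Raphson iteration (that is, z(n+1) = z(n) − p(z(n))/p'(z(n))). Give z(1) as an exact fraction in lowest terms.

p'(z) = 2z.
p(3) = 1, p'(3) = 6, so z(1) = 3 − 1/6 = 17/6.

17/6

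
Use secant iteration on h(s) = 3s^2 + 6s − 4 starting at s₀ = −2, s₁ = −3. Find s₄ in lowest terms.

−1044/413

h(−2) = −4, h(−3) = 5. s₂ = (−3) − 5·((−3) − (−2))/(5 − (−4)) = −22/9.
h(−3) = 5, h(−22/9) = −20/27. s₃ = (−22/9) − (−20/27)·((−22/9) − (−3))/((−20/27) − 5) = −78/31.
h(−22/9) = −20/27, h(−78/31) = −100/961. s₄ = (−78/31) − (−100/961)·((−78/31) − (−22/9))/((−100/961) − (−20/27)) = −1044/413.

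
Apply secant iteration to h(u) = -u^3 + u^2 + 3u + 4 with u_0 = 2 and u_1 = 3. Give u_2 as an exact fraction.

28/11

h(2) = 6, h(3) = -5. u_2 = 3 - (-5)·(3 - 2)/((-5) - 6) = 28/11.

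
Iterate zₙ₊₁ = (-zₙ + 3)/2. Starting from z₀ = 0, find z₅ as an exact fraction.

33/32

z₁ = (-0 + 3)/2 = 3/2.
z₂ = (-(3/2) + 3)/2 = 3/4.
z₃ = (-(3/4) + 3)/2 = 9/8.
z₄ = (-(9/8) + 3)/2 = 15/16.
z₅ = (-(15/16) + 3)/2 = 33/32.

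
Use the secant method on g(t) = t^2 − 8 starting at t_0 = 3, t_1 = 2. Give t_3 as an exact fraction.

17/6

g(3) = 1, g(2) = −4. t_2 = 2 − (−4)·(2 − 3)/((−4) − 1) = 14/5.
g(2) = −4, g(14/5) = −4/25. t_3 = (14/5) − (−4/25)·((14/5) − 2)/((−4/25) − (−4)) = 17/6.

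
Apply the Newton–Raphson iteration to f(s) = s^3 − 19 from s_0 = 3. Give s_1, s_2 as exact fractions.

f'(s) = 3s^2.
f(3) = 8, f'(3) = 27, so s_1 = 3 − 8/27 = 73/27.
f(73/27) = 15040/19683, f'(73/27) = 5329/243, so s_2 = (73/27) − (15040/19683)/(5329/243) = 1152011/431649.

s_1 = 73/27, s_2 = 1152011/431649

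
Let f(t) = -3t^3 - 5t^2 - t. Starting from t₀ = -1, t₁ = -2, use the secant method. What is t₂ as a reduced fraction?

f(-1) = -1, f(-2) = 6. t₂ = (-2) - 6·((-2) - (-1))/(6 - (-1)) = -8/7.

-8/7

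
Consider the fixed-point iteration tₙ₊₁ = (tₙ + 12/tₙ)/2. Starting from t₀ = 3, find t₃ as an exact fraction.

t₁ = (3 + 12/3)/2 = 7/2.
t₂ = (7/2 + 12/(7/2))/2 = 97/28.
t₃ = (97/28 + 12/(97/28))/2 = 18817/5432.

18817/5432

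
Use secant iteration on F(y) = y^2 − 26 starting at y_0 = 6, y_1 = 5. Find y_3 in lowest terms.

F(6) = 10, F(5) = −1. y_2 = 5 − (−1)·(5 − 6)/((−1) − 10) = 56/11.
F(5) = −1, F(56/11) = −10/121. y_3 = (56/11) − (−10/121)·((56/11) − 5)/((−10/121) − (−1)) = 566/111.

566/111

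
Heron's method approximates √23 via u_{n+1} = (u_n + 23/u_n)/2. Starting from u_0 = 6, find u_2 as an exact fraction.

6793/1416

u_1 = (6 + 23/6)/2 = 59/12.
u_2 = (59/12 + 23/(59/12))/2 = 6793/1416.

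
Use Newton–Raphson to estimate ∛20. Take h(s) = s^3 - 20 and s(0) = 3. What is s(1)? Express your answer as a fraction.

74/27

h'(s) = 3s^2.
h(3) = 7, h'(3) = 27, so s(1) = 3 - 7/27 = 74/27.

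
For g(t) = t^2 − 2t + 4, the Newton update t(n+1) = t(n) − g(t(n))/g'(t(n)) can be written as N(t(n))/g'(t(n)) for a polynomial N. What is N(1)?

g'(t) = 2t − 2.
N(t) = t·g'(t) − g(t) = t·(2t − 2) − (t^2 − 2t + 4) = t^2 − 4.
N(1) = −3.

−3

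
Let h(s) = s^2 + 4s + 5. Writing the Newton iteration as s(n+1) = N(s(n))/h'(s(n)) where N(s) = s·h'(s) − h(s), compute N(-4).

h'(s) = 2s + 4.
N(s) = s·h'(s) − h(s) = s·(2s + 4) − (s^2 + 4s + 5) = s^2 − 5.
N(-4) = 11.

11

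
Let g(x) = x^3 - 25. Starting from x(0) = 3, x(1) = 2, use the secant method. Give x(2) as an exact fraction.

55/19

g(3) = 2, g(2) = -17. x(2) = 2 - (-17)·(2 - 3)/((-17) - 2) = 55/19.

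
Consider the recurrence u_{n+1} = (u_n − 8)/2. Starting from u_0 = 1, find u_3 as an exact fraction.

−55/8

u_1 = (1 − 8)/2 = −7/2.
u_2 = ((−7/2) − 8)/2 = −23/4.
u_3 = ((−23/4) − 8)/2 = −55/8.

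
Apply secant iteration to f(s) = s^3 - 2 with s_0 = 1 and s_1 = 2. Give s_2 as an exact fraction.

8/7

f(1) = -1, f(2) = 6. s_2 = 2 - 6·(2 - 1)/(6 - (-1)) = 8/7.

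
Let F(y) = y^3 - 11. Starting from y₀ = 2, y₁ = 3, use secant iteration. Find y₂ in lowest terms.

F(2) = -3, F(3) = 16. y₂ = 3 - 16·(3 - 2)/(16 - (-3)) = 41/19.

41/19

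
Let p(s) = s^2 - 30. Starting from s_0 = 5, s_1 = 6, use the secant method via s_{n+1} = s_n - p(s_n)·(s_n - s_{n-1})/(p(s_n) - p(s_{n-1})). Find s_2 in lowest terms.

p(5) = -5, p(6) = 6. s_2 = 6 - 6·(6 - 5)/(6 - (-5)) = 60/11.

60/11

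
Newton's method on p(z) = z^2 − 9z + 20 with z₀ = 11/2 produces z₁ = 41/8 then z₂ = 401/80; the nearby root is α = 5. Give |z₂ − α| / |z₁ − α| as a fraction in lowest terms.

1/10

z₁ − α = 41/8 − 5 = 1/8, so |z₁ − α| = 1/8.
z₂ − α = 401/80 − 5 = 1/80, so |z₂ − α| = 1/80.
Ratio = (1/80) / (1/8) = 1/10.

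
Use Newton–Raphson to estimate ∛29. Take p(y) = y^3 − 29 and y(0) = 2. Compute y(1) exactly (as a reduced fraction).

p'(y) = 3y^2.
p(2) = −21, p'(2) = 12, so y(1) = 2 − (−21)/12 = 15/4.

15/4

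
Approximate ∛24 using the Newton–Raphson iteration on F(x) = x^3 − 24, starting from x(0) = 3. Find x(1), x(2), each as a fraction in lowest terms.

F'(x) = 3x^2.
F(3) = 3, F'(3) = 27, so x(1) = 3 − 3/27 = 26/9.
F(26/9) = 80/729, F'(26/9) = 676/27, so x(2) = (26/9) − (80/729)/(676/27) = 13162/4563.

x(1) = 26/9, x(2) = 13162/4563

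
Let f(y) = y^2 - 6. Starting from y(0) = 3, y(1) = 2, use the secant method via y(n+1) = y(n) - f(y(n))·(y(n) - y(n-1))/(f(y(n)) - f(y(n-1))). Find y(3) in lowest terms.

f(3) = 3, f(2) = -2. y(2) = 2 - (-2)·(2 - 3)/((-2) - 3) = 12/5.
f(2) = -2, f(12/5) = -6/25. y(3) = (12/5) - (-6/25)·((12/5) - 2)/((-6/25) - (-2)) = 27/11.

27/11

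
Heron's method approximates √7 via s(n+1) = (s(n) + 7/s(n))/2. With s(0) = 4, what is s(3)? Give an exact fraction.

1902497/719072

s(1) = (4 + 7/4)/2 = 23/8.
s(2) = (23/8 + 7/(23/8))/2 = 977/368.
s(3) = (977/368 + 7/(977/368))/2 = 1902497/719072.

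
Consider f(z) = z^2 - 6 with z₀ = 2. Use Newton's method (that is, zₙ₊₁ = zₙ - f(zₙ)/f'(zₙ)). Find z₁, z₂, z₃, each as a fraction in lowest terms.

z₁ = 5/2, z₂ = 49/20, z₃ = 4801/1960

f'(z) = 2z.
f(2) = -2, f'(2) = 4, so z₁ = 2 - (-2)/4 = 5/2.
f(5/2) = 1/4, f'(5/2) = 5, so z₂ = (5/2) - (1/4)/5 = 49/20.
f(49/20) = 1/400, f'(49/20) = 49/10, so z₃ = (49/20) - (1/400)/(49/10) = 4801/1960.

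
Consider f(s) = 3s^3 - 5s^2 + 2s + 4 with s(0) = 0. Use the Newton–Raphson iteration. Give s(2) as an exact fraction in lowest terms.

-36/29

f'(s) = 9s^2 - 10s + 2.
f(0) = 4, f'(0) = 2, so s(1) = 0 - 4/2 = -2.
f(-2) = -44, f'(-2) = 58, so s(2) = (-2) - (-44)/58 = -36/29.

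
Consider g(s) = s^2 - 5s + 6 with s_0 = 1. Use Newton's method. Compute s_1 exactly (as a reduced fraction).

5/3

g'(s) = 2s - 5.
g(1) = 2, g'(1) = -3, so s_1 = 1 - 2/(-3) = 5/3.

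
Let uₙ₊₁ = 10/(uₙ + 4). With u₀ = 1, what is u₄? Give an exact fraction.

85/49

u₁ = 10/(1 + 4) = 2.
u₂ = 10/(2 + 4) = 5/3.
u₃ = 10/(5/3 + 4) = 30/17.
u₄ = 10/(30/17 + 4) = 85/49.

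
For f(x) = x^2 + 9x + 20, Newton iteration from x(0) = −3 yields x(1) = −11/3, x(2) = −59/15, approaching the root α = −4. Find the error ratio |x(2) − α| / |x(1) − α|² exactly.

x(1) − α = −11/3 − (−4) = −11/3 + 4 = 1/3, so |x(1) − α| = 1/3.
x(2) − α = −59/15 − (−4) = −59/15 + 4 = 1/15, so |x(2) − α| = 1/15.
|x(1) − α|² = 1/9.
Ratio = (1/15) / (1/9) = 3/5.

3/5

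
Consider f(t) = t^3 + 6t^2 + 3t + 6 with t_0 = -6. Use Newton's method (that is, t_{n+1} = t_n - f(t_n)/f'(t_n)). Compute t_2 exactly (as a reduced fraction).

-396502/70083

f'(t) = 3t^2 + 12t + 3.
f(-6) = -12, f'(-6) = 39, so t_1 = (-6) - (-12)/39 = -74/13.
f(-74/13) = -2432/2197, f'(-74/13) = 5391/169, so t_2 = (-74/13) - (-2432/2197)/(5391/169) = -396502/70083.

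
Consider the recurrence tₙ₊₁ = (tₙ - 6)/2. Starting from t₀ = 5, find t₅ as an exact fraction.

t₁ = (5 - 6)/2 = -1/2.
t₂ = ((-1/2) - 6)/2 = -13/4.
t₃ = ((-13/4) - 6)/2 = -37/8.
t₄ = ((-37/8) - 6)/2 = -85/16.
t₅ = ((-85/16) - 6)/2 = -181/32.

-181/32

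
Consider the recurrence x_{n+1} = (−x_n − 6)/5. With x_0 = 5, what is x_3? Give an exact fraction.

x_1 = (−5 − 6)/5 = −11/5.
x_2 = (−(−11/5) − 6)/5 = −19/25.
x_3 = (−(−19/25) − 6)/5 = −131/125.

−131/125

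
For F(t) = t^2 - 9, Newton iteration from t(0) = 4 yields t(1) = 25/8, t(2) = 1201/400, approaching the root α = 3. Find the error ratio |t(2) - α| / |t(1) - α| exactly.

1/50

t(1) - α = 25/8 - 3 = 1/8, so |t(1) - α| = 1/8.
t(2) - α = 1201/400 - 3 = 1/400, so |t(2) - α| = 1/400.
Ratio = (1/400) / (1/8) = 1/50.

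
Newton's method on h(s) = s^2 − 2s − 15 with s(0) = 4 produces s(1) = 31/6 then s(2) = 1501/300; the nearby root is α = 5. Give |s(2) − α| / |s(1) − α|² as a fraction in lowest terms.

3/25

s(1) − α = 31/6 − 5 = 1/6, so |s(1) − α| = 1/6.
s(2) − α = 1501/300 − 5 = 1/300, so |s(2) − α| = 1/300.
|s(1) − α|² = 1/36.
Ratio = (1/300) / (1/36) = 3/25.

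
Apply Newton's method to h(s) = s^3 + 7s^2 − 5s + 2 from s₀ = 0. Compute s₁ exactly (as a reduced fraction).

h'(s) = 3s^2 + 14s − 5.
h(0) = 2, h'(0) = −5, so s₁ = 0 − 2/(−5) = 2/5.

2/5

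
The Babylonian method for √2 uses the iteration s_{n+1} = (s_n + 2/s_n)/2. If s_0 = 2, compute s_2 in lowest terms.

s_1 = (2 + 2/2)/2 = 3/2.
s_2 = (3/2 + 2/(3/2))/2 = 17/12.

17/12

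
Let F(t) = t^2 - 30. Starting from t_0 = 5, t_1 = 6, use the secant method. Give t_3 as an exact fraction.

115/21

F(5) = -5, F(6) = 6. t_2 = 6 - 6·(6 - 5)/(6 - (-5)) = 60/11.
F(6) = 6, F(60/11) = -30/121. t_3 = (60/11) - (-30/121)·((60/11) - 6)/((-30/121) - 6) = 115/21.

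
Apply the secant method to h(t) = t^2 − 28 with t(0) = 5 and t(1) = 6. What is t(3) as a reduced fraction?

164/31

h(5) = −3, h(6) = 8. t(2) = 6 − 8·(6 − 5)/(8 − (−3)) = 58/11.
h(6) = 8, h(58/11) = −24/121. t(3) = (58/11) − (−24/121)·((58/11) − 6)/((−24/121) − 8) = 164/31.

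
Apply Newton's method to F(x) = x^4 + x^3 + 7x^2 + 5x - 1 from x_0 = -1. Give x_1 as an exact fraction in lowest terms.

-9/10

F'(x) = 4x^3 + 3x^2 + 14x + 5.
F(-1) = 1, F'(-1) = -10, so x_1 = (-1) - 1/(-10) = -9/10.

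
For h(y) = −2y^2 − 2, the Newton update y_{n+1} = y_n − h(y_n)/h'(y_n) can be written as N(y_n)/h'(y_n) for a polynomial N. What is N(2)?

h'(y) = −4y.
N(y) = y·h'(y) − h(y) = y·(−4y) − (−2y^2 − 2) = −2y^2 + 2.
N(2) = −6.

−6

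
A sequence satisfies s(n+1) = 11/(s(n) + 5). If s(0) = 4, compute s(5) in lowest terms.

27621/16724

s(1) = 11/(4 + 5) = 11/9.
s(2) = 11/(11/9 + 5) = 99/56.
s(3) = 11/(99/56 + 5) = 616/379.
s(4) = 11/(616/379 + 5) = 4169/2511.
s(5) = 11/(4169/2511 + 5) = 27621/16724.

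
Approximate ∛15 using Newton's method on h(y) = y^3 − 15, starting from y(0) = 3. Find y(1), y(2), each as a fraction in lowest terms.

h'(y) = 3y^2.
h(3) = 12, h'(3) = 27, so y(1) = 3 − 12/27 = 23/9.
h(23/9) = 1232/729, h'(23/9) = 529/27, so y(2) = (23/9) − (1232/729)/(529/27) = 35269/14283.

y(1) = 23/9, y(2) = 35269/14283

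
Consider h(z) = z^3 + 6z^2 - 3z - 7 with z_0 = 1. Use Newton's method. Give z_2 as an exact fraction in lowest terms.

649/534

h'(z) = 3z^2 + 12z - 3.
h(1) = -3, h'(1) = 12, so z_1 = 1 - (-3)/12 = 5/4.
h(5/4) = 37/64, h'(5/4) = 267/16, so z_2 = (5/4) - (37/64)/(267/16) = 649/534.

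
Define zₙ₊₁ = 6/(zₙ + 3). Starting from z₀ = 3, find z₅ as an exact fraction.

26/19

z₁ = 6/(3 + 3) = 1.
z₂ = 6/(1 + 3) = 3/2.
z₃ = 6/(3/2 + 3) = 4/3.
z₄ = 6/(4/3 + 3) = 18/13.
z₅ = 6/(18/13 + 3) = 26/19.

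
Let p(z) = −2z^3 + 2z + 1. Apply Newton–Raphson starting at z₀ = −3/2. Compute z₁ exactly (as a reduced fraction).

p'(z) = −6z^2 + 2.
p(−3/2) = 19/4, p'(−3/2) = −23/2, so z₁ = (−3/2) − (19/4)/(−23/2) = −25/23.

−25/23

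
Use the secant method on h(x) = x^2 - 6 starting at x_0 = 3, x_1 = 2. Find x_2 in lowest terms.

h(3) = 3, h(2) = -2. x_2 = 2 - (-2)·(2 - 3)/((-2) - 3) = 12/5.

12/5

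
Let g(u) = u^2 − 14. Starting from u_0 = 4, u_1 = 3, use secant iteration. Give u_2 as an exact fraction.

g(4) = 2, g(3) = −5. u_2 = 3 − (−5)·(3 − 4)/((−5) − 2) = 26/7.

26/7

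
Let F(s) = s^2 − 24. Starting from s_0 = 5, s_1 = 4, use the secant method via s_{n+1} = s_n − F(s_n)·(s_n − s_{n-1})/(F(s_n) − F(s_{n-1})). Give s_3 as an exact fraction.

49/10

F(5) = 1, F(4) = −8. s_2 = 4 − (−8)·(4 − 5)/((−8) − 1) = 44/9.
F(4) = −8, F(44/9) = −8/81. s_3 = (44/9) − (−8/81)·((44/9) − 4)/((−8/81) − (−8)) = 49/10.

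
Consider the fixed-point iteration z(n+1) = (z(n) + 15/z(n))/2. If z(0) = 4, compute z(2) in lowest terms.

1921/496

z(1) = (4 + 15/4)/2 = 31/8.
z(2) = (31/8 + 15/(31/8))/2 = 1921/496.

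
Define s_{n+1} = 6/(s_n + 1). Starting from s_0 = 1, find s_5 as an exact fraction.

s_1 = 6/(1 + 1) = 3.
s_2 = 6/(3 + 1) = 3/2.
s_3 = 6/(3/2 + 1) = 12/5.
s_4 = 6/(12/5 + 1) = 30/17.
s_5 = 6/(30/17 + 1) = 102/47.

102/47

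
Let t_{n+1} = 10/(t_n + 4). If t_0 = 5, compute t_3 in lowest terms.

t_1 = 10/(5 + 4) = 10/9.
t_2 = 10/(10/9 + 4) = 45/23.
t_3 = 10/(45/23 + 4) = 230/137.

230/137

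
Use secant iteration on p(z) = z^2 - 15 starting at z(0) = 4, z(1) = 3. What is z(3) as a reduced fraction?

p(4) = 1, p(3) = -6. z(2) = 3 - (-6)·(3 - 4)/((-6) - 1) = 27/7.
p(3) = -6, p(27/7) = -6/49. z(3) = (27/7) - (-6/49)·((27/7) - 3)/((-6/49) - (-6)) = 31/8.

31/8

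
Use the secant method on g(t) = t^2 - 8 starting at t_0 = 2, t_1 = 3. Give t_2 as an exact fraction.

14/5

g(2) = -4, g(3) = 1. t_2 = 3 - 1·(3 - 2)/(1 - (-4)) = 14/5.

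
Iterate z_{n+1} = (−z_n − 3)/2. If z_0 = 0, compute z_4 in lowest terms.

−15/16

z_1 = (−0 − 3)/2 = −3/2.
z_2 = (−(−3/2) − 3)/2 = −3/4.
z_3 = (−(−3/4) − 3)/2 = −9/8.
z_4 = (−(−9/8) − 3)/2 = −15/16.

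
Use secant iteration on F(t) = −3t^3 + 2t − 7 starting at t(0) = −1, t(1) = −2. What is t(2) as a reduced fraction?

−25/19

F(−1) = −6, F(−2) = 13. t(2) = (−2) − 13·((−2) − (−1))/(13 − (−6)) = −25/19.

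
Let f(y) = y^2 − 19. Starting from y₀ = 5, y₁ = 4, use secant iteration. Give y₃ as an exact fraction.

109/25

f(5) = 6, f(4) = −3. y₂ = 4 − (−3)·(4 − 5)/((−3) − 6) = 13/3.
f(4) = −3, f(13/3) = −2/9. y₃ = (13/3) − (−2/9)·((13/3) − 4)/((−2/9) − (−3)) = 109/25.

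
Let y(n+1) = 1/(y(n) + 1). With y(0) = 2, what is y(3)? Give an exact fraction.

4/7

y(1) = 1/(2 + 1) = 1/3.
y(2) = 1/(1/3 + 1) = 3/4.
y(3) = 1/(3/4 + 1) = 4/7.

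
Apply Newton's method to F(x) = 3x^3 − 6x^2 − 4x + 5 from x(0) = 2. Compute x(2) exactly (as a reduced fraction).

F'(x) = 9x^2 − 12x − 4.
F(2) = −3, F'(2) = 8, so x(1) = 2 − (−3)/8 = 19/8.
F(19/8) = 945/512, F'(19/8) = 1169/64, so x(2) = (19/8) − (945/512)/(1169/64) = 1519/668.

1519/668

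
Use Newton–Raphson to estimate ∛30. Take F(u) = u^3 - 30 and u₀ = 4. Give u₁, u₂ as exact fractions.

F'(u) = 3u^2.
F(4) = 34, F'(4) = 48, so u₁ = 4 - 34/48 = 79/24.
F(79/24) = 78319/13824, F'(79/24) = 6241/192, so u₂ = (79/24) - (78319/13824)/(6241/192) = 700399/224676.

u₁ = 79/24, u₂ = 700399/224676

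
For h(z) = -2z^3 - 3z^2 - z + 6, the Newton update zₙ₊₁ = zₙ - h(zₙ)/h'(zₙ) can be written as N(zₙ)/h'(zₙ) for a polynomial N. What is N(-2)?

14

h'(z) = -6z^2 - 6z - 1.
N(z) = z·h'(z) - h(z) = z·(-6z^2 - 6z - 1) - (-2z^3 - 3z^2 - z + 6) = -4z^3 - 3z^2 - 6.
N(-2) = 14.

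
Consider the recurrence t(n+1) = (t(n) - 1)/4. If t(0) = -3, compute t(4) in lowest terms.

-11/32

t(1) = ((-3) - 1)/4 = -1.
t(2) = ((-1) - 1)/4 = -1/2.
t(3) = ((-1/2) - 1)/4 = -3/8.
t(4) = ((-3/8) - 1)/4 = -11/32.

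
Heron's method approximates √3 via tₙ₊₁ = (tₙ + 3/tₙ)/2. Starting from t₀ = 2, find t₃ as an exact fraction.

t₁ = (2 + 3/2)/2 = 7/4.
t₂ = (7/4 + 3/(7/4))/2 = 97/56.
t₃ = (97/56 + 3/(97/56))/2 = 18817/10864.

18817/10864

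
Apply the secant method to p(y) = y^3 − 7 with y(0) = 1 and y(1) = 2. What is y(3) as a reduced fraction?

p(1) = −6, p(2) = 1. y(2) = 2 − 1·(2 − 1)/(1 − (−6)) = 13/7.
p(2) = 1, p(13/7) = −204/343. y(3) = (13/7) − (−204/343)·((13/7) − 2)/((−204/343) − 1) = 1045/547.

1045/547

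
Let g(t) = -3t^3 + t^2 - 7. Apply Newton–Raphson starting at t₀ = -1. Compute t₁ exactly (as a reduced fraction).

-14/11

g'(t) = -9t^2 + 2t.
g(-1) = -3, g'(-1) = -11, so t₁ = (-1) - (-3)/(-11) = -14/11.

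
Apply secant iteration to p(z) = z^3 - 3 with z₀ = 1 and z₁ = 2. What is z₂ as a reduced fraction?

9/7

p(1) = -2, p(2) = 5. z₂ = 2 - 5·(2 - 1)/(5 - (-2)) = 9/7.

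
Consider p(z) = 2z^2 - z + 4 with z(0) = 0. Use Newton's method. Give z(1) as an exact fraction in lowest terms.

4

p'(z) = 4z - 1.
p(0) = 4, p'(0) = -1, so z(1) = 0 - 4/(-1) = 4.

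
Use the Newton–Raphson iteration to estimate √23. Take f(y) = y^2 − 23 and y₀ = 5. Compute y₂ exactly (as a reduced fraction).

f'(y) = 2y.
f(5) = 2, f'(5) = 10, so y₁ = 5 − 2/10 = 24/5.
f(24/5) = 1/25, f'(24/5) = 48/5, so y₂ = (24/5) − (1/25)/(48/5) = 1151/240.

1151/240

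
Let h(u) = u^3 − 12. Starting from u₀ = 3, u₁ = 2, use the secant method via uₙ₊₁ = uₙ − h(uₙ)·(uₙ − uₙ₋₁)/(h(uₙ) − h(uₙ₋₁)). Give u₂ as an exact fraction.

42/19

h(3) = 15, h(2) = −4. u₂ = 2 − (−4)·(2 − 3)/((−4) − 15) = 42/19.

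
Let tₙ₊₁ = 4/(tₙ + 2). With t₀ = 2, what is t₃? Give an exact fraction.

t₁ = 4/(2 + 2) = 1.
t₂ = 4/(1 + 2) = 4/3.
t₃ = 4/(4/3 + 2) = 6/5.

6/5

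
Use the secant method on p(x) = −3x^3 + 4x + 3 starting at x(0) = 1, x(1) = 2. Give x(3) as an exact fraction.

p(1) = 4, p(2) = −13. x(2) = 2 − (−13)·(2 − 1)/((−13) − 4) = 21/17.
p(2) = −13, p(21/17) = 11232/4913. x(3) = (21/17) − (11232/4913)·((21/17) − 2)/((11232/4913) − (−13)) = 7797/5777.

7797/5777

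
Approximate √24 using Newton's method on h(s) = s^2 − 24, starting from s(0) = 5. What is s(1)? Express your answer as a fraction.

49/10

h'(s) = 2s.
h(5) = 1, h'(5) = 10, so s(1) = 5 − 1/10 = 49/10.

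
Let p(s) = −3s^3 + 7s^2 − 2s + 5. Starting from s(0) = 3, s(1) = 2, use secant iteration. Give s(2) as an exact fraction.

p(3) = −19, p(2) = 5. s(2) = 2 − 5·(2 − 3)/(5 − (−19)) = 53/24.

53/24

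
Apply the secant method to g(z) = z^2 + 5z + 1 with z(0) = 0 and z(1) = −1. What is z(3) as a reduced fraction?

−1/5

g(0) = 1, g(−1) = −3. z(2) = (−1) − (−3)·((−1) − 0)/((−3) − 1) = −1/4.
g(−1) = −3, g(−1/4) = −3/16. z(3) = (−1/4) − (−3/16)·((−1/4) − (−1))/((−3/16) − (−3)) = −1/5.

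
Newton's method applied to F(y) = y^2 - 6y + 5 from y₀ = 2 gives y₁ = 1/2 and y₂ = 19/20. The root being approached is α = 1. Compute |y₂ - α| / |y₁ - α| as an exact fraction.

y₁ - α = 1/2 - 1 = -1/2, so |y₁ - α| = 1/2.
y₂ - α = 19/20 - 1 = -1/20, so |y₂ - α| = 1/20.
Ratio = (1/20) / (1/2) = 1/10.

1/10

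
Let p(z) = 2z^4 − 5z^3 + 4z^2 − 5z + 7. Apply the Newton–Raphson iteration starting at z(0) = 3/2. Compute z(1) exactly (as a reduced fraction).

−11/2

p'(z) = 8z^3 − 15z^2 + 8z − 5.
p(3/2) = 7/4, p'(3/2) = 1/4, so z(1) = (3/2) − (7/4)/(1/4) = −11/2.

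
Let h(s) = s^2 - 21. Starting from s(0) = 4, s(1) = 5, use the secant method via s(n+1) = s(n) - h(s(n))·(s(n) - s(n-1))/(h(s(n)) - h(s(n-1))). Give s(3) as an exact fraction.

h(4) = -5, h(5) = 4. s(2) = 5 - 4·(5 - 4)/(4 - (-5)) = 41/9.
h(5) = 4, h(41/9) = -20/81. s(3) = (41/9) - (-20/81)·((41/9) - 5)/((-20/81) - 4) = 197/43.

197/43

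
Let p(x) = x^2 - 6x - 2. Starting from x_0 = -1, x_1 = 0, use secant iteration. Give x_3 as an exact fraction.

p(-1) = 5, p(0) = -2. x_2 = 0 - (-2)·(0 - (-1))/((-2) - 5) = -2/7.
p(0) = -2, p(-2/7) = -10/49. x_3 = (-2/7) - (-10/49)·((-2/7) - 0)/((-10/49) - (-2)) = -7/22.

-7/22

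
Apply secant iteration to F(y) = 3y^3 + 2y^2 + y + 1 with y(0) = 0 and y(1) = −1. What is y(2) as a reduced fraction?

−1/2

F(0) = 1, F(−1) = −1. y(2) = (−1) − (−1)·((−1) − 0)/((−1) − 1) = −1/2.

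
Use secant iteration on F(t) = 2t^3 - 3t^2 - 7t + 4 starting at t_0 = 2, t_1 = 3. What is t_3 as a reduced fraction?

F(2) = -6, F(3) = 10. t_2 = 3 - 10·(3 - 2)/(10 - (-6)) = 19/8.
F(3) = 10, F(19/8) = -705/256. t_3 = (19/8) - (-705/256)·((19/8) - 3)/((-705/256) - 10) = 1639/653.

1639/653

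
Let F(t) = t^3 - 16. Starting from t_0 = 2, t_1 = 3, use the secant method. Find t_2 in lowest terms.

F(2) = -8, F(3) = 11. t_2 = 3 - 11·(3 - 2)/(11 - (-8)) = 46/19.

46/19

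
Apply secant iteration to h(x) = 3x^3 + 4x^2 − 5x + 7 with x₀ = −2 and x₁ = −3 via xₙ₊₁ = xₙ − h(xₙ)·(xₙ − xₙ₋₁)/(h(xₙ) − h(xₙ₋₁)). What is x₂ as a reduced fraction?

h(−2) = 9, h(−3) = −23. x₂ = (−3) − (−23)·((−3) − (−2))/((−23) − 9) = −73/32.

−73/32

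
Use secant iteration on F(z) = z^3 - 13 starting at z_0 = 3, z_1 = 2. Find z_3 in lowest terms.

F(3) = 14, F(2) = -5. z_2 = 2 - (-5)·(2 - 3)/((-5) - 14) = 43/19.
F(2) = -5, F(43/19) = -9660/6859. z_3 = (43/19) - (-9660/6859)·((43/19) - 2)/((-9660/6859) - (-5)) = 11659/4927.

11659/4927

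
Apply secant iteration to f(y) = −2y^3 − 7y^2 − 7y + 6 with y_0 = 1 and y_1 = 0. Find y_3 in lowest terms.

f(1) = −10, f(0) = 6. y_2 = 0 − 6·(0 − 1)/(6 − (−10)) = 3/8.
f(0) = 6, f(3/8) = 585/256. y_3 = (3/8) − (585/256)·((3/8) − 0)/((585/256) − 6) = 192/317.

192/317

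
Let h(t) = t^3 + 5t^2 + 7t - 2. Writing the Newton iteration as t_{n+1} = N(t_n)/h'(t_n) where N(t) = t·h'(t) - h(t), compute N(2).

h'(t) = 3t^2 + 10t + 7.
N(t) = t·h'(t) - h(t) = t·(3t^2 + 10t + 7) - (t^3 + 5t^2 + 7t - 2) = 2t^3 + 5t^2 + 2.
N(2) = 38.

38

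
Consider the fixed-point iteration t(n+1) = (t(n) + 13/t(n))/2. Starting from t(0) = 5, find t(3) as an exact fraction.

t(1) = (5 + 13/5)/2 = 19/5.
t(2) = (19/5 + 13/(19/5))/2 = 343/95.
t(3) = (343/95 + 13/(343/95))/2 = 117487/32585.

117487/32585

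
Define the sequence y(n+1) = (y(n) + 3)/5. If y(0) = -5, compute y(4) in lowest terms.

y(1) = ((-5) + 3)/5 = -2/5.
y(2) = ((-2/5) + 3)/5 = 13/25.
y(3) = ((13/25) + 3)/5 = 88/125.
y(4) = ((88/125) + 3)/5 = 463/625.

463/625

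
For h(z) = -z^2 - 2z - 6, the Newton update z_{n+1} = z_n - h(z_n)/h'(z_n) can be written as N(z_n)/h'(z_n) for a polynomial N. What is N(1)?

h'(z) = -2z - 2.
N(z) = z·h'(z) - h(z) = z·(-2z - 2) - (-z^2 - 2z - 6) = -z^2 + 6.
N(1) = 5.

5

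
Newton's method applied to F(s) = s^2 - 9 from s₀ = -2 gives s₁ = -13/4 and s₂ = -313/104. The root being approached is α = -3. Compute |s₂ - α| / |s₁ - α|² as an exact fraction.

s₁ - α = -13/4 - (-3) = -13/4 + 3 = -1/4, so |s₁ - α| = 1/4.
s₂ - α = -313/104 - (-3) = -313/104 + 3 = -1/104, so |s₂ - α| = 1/104.
|s₁ - α|² = 1/16.
Ratio = (1/104) / (1/16) = 2/13.

2/13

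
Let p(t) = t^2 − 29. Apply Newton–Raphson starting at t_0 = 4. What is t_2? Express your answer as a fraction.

3881/720

p'(t) = 2t.
p(4) = −13, p'(4) = 8, so t_1 = 4 − (−13)/8 = 45/8.
p(45/8) = 169/64, p'(45/8) = 45/4, so t_2 = (45/8) − (169/64)/(45/4) = 3881/720.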